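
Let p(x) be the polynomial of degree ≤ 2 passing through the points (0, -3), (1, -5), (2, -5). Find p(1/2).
-17/4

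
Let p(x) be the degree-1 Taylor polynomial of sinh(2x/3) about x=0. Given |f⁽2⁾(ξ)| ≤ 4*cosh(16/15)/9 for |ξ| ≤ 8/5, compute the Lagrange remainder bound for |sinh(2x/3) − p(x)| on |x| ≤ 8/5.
128*cosh(16/15)/225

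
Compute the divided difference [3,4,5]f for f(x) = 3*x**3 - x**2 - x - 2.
35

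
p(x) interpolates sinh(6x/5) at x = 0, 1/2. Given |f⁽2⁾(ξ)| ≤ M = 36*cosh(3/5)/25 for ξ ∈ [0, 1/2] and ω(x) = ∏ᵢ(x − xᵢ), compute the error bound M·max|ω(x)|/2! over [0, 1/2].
9*cosh(3/5)/200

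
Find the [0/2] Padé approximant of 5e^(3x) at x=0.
5/(9*x**2/2 - 3*x + 1)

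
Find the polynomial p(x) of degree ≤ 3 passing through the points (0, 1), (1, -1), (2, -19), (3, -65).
-2*x**3 - 2*x**2 + 2*x + 1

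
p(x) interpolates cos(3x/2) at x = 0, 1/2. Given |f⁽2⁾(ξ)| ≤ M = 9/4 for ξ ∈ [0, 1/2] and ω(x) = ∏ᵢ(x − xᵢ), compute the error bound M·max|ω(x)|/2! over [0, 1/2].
9/128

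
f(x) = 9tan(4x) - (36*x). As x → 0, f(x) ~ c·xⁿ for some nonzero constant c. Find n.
3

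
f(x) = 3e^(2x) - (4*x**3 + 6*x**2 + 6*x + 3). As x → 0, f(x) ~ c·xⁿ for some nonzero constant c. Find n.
4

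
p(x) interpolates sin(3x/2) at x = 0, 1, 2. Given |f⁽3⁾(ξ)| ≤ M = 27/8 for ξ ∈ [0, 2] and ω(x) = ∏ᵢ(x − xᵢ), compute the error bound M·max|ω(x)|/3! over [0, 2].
sqrt(3)/8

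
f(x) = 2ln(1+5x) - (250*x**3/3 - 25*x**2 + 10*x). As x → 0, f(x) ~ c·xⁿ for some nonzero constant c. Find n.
4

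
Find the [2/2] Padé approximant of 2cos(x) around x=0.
(2 - 5*x**2/6)/(x**2/12 + 1)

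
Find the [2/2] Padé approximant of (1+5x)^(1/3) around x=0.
(175*x**2/27 + 35*x/6 + 1)/(125*x**2/54 + 25*x/6 + 1)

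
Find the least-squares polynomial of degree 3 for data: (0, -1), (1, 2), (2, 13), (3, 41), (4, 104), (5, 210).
-131/126 + (3161/756)x + (-377/126)x² + (229/108)x³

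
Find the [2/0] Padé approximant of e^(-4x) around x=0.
8*x**2 - 4*x + 1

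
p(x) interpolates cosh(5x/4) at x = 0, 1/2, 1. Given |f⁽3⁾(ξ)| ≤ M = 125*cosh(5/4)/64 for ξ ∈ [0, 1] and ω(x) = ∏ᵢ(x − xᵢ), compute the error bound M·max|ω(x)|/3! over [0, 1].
125*sqrt(3)*cosh(5/4)/13824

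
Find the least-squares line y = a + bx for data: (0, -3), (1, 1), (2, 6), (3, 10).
a = -31/10, b = 22/5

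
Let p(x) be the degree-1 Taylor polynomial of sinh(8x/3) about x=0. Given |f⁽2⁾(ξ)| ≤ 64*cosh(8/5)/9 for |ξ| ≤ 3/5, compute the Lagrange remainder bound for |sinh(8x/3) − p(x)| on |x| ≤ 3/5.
32*cosh(8/5)/25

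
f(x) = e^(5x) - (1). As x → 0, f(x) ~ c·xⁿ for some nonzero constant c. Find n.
1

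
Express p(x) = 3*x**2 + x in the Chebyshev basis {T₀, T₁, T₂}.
(3/2)T₀ + T₁ + (3/2)T₂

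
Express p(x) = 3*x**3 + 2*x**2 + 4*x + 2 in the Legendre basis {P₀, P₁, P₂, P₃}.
(8/3)P₀ + (29/5)P₁ + (4/3)P₂ + (6/5)P₃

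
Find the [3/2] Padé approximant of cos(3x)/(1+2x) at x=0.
(-9*x**3/2 + 9*x**2/4 - 2*x + 1)/(11*x**2/4 + 1)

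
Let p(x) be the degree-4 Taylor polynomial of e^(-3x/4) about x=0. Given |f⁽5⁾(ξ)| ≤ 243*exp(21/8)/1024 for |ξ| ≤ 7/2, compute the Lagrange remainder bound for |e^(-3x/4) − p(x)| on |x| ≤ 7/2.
1361367*exp(21/8)/1310720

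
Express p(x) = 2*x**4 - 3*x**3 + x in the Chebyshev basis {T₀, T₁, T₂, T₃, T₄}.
(3/4)T₀ + (-5/4)T₁ + T₂ + (-3/4)T₃ + (1/4)T₄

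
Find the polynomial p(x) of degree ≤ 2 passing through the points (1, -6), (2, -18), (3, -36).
-3*x**2 - 3*x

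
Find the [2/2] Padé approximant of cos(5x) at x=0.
(1 - 125*x**2/12)/(25*x**2/12 + 1)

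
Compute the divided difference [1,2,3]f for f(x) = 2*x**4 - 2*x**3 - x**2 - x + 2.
37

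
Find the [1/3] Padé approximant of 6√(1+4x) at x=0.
(21*x + 6)/(x**3 - x**2 + 3*x/2 + 1)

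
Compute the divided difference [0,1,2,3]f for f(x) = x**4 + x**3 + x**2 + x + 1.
7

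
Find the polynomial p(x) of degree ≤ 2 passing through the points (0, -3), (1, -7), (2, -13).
-x**2 - 3*x - 3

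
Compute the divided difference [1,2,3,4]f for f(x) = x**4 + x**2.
10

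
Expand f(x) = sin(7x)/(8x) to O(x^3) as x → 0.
7/8 - 343*x**2/48 + O(x**3)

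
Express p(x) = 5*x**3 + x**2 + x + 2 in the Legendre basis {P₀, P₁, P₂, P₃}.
(7/3)P₀ + (4)P₁ + (2/3)P₂ + (2)P₃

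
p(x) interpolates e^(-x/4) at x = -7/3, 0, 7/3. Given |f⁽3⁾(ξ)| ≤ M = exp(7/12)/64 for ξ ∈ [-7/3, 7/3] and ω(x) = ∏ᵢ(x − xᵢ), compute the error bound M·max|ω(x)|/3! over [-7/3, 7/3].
343*sqrt(3)*exp(7/12)/46656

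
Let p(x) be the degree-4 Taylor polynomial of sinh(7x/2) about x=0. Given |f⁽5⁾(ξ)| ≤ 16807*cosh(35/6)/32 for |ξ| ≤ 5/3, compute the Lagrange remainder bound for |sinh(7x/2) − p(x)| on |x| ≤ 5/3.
10504375*cosh(35/6)/186624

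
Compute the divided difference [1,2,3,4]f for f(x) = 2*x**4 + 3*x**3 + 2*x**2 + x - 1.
23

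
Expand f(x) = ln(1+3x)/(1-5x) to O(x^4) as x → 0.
3*x + 21*x**2/2 + 123*x**3/2 + O(x**4)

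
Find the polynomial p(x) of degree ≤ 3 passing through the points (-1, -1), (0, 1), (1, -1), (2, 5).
2*x**3 - 2*x**2 - 2*x + 1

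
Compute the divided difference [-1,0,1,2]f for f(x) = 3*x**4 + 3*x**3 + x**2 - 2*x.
9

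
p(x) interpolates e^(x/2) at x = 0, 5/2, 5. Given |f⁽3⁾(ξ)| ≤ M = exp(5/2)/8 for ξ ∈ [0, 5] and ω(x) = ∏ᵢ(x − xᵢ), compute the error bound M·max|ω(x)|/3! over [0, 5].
125*sqrt(3)*exp(5/2)/1728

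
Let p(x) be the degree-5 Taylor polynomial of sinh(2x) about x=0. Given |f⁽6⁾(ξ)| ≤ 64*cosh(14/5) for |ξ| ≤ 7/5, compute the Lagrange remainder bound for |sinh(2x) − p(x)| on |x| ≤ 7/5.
470596*cosh(14/5)/703125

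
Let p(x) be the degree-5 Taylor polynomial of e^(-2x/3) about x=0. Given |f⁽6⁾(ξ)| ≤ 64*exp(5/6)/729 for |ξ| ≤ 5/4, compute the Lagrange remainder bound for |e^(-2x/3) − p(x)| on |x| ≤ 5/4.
3125*exp(5/6)/6718464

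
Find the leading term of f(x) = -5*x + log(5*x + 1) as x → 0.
-25*x**2/2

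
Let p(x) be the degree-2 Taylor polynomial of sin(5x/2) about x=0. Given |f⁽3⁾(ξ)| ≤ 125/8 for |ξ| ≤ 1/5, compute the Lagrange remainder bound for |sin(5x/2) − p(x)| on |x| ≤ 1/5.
1/48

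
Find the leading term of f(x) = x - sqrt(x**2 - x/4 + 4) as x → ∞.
1/8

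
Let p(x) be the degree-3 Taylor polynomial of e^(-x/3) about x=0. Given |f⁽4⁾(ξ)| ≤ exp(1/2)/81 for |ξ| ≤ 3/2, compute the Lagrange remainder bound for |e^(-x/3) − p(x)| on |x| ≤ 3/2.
exp(1/2)/384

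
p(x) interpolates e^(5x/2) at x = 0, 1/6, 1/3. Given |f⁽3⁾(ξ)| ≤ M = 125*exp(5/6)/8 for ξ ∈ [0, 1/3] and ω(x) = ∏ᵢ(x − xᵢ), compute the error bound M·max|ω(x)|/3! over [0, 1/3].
125*sqrt(3)*exp(5/6)/46656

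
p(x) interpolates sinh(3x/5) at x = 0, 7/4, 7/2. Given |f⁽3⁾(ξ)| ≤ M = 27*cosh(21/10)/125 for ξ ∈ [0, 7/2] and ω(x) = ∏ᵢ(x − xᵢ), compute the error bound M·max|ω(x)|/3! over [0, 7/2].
343*sqrt(3)*cosh(21/10)/8000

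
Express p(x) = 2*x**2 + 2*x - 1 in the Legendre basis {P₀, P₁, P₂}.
(-1/3)P₀ + (2)P₁ + (4/3)P₂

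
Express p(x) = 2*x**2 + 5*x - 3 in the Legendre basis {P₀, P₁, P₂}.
(-7/3)P₀ + (5)P₁ + (4/3)P₂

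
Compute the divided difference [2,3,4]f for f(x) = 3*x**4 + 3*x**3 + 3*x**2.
195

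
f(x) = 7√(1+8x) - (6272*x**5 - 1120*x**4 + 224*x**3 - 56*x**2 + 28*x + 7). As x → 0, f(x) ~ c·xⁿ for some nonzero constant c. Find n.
6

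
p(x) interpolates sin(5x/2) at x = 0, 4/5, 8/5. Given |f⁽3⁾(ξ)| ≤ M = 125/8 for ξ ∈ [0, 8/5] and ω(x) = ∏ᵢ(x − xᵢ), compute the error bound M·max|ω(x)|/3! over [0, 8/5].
8*sqrt(3)/27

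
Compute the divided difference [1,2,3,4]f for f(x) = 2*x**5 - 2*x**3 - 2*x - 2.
128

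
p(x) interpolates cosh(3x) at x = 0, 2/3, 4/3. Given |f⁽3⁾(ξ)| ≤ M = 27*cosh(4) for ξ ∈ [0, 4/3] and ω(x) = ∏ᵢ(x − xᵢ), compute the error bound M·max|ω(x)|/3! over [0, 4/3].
8*sqrt(3)*cosh(4)/27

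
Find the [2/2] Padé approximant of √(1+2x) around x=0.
(5*x**2/4 + 5*x/2 + 1)/(x**2/4 + 3*x/2 + 1)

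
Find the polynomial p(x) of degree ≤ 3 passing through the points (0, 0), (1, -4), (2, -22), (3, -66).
-2*x**3 - x**2 - x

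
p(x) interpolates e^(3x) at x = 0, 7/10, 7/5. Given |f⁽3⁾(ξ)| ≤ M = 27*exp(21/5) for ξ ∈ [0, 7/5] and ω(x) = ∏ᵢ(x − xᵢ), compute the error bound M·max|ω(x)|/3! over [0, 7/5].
343*sqrt(3)*exp(21/5)/1000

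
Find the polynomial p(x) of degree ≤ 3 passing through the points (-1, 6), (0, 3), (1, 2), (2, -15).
-3*x**3 + x**2 + x + 3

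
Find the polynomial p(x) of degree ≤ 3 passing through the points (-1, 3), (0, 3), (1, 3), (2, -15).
-3*x**3 + 3*x + 3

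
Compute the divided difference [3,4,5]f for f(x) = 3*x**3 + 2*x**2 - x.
38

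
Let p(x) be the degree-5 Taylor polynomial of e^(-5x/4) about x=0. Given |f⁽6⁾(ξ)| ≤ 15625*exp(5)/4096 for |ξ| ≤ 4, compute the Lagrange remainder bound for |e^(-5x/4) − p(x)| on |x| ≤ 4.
3125*exp(5)/144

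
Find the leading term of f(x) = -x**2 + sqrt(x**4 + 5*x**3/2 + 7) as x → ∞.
5*x/4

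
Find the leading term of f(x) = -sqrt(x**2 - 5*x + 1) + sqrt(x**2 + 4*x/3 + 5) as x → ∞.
19/6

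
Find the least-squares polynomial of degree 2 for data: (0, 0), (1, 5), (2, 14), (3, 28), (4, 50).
13/35 + (81/70)x + (39/14)x²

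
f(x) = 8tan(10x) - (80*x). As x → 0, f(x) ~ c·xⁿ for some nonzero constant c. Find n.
3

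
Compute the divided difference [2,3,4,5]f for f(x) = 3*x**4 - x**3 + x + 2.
41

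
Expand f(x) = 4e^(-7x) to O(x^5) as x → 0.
4 - 28*x + 98*x**2 - 686*x**3/3 + 2401*x**4/6 + O(x**5)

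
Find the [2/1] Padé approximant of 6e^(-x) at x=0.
(x**2 - 4*x + 6)/(x/3 + 1)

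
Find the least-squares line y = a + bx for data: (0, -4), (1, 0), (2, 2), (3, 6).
a = -19/5, b = 16/5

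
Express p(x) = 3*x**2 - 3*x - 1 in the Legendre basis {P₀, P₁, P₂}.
(-3)P₁ + (2)P₂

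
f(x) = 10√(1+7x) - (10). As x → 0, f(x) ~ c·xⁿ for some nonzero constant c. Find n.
1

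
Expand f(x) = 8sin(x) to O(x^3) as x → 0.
8*x + O(x**3)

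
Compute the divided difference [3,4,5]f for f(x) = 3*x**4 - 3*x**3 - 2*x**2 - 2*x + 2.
253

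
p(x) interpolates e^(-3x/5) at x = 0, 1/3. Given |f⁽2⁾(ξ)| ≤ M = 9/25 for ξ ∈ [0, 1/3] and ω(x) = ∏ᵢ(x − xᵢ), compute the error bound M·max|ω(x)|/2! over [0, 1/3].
1/200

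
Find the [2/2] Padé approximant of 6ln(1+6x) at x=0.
36*x*(3*x + 1)/(6*x**2 + 6*x + 1)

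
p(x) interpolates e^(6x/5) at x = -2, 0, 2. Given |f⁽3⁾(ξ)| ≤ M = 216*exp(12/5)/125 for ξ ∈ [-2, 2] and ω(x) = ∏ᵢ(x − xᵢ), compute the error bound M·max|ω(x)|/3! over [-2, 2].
64*sqrt(3)*exp(12/5)/125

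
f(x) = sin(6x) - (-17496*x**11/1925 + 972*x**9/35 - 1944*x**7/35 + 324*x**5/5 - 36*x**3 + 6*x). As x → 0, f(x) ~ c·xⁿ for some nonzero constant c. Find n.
13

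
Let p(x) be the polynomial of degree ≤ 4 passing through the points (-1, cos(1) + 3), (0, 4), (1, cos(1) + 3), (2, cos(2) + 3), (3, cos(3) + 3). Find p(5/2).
35*cos(2)/32 - 75*cos(1)/128 + 35*cos(3)/128 + 103/32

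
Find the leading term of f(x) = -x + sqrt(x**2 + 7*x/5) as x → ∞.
7/10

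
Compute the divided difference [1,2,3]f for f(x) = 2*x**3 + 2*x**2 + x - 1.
14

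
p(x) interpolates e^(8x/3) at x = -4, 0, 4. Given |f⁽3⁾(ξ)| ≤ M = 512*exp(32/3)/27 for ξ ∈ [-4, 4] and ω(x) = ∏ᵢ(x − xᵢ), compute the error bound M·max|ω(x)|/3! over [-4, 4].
32768*sqrt(3)*exp(32/3)/729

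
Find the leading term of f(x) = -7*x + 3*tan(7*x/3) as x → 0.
343*x**3/27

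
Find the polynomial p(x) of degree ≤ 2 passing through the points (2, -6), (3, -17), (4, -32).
-2*x**2 - x + 4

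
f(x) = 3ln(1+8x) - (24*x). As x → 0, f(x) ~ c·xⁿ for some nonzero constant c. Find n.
2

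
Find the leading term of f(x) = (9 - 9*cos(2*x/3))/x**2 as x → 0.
2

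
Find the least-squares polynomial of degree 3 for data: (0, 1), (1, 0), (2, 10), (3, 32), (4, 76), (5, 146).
5/6 + (-671/252)x + (31/21)x² + (35/36)x³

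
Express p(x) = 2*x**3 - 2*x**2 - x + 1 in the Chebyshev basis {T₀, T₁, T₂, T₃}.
(1/2)T₁ - T₂ + (1/2)T₃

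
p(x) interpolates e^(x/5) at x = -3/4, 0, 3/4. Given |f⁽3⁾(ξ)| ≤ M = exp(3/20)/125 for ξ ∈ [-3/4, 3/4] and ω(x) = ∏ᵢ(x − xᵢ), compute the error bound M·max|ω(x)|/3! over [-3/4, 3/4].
sqrt(3)*exp(3/20)/8000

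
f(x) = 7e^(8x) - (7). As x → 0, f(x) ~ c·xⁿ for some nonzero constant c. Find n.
1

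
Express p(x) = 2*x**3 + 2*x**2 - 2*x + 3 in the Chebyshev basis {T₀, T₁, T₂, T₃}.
(4)T₀ + (-1/2)T₁ + T₂ + (1/2)T₃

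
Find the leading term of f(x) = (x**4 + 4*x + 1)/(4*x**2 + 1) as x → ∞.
x**2/4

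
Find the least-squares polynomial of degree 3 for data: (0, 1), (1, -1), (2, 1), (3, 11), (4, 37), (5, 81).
65/63 + (-418/189)x + (-89/126)x² + (47/54)x³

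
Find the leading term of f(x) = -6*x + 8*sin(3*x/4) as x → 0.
-9*x**3/16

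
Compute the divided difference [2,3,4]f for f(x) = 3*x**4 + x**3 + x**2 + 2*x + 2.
175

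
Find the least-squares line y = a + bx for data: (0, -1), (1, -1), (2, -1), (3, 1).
a = -7/5, b = 3/5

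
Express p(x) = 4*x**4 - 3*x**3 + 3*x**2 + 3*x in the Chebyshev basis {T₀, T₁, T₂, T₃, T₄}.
(3)T₀ + (3/4)T₁ + (7/2)T₂ + (-3/4)T₃ + (1/2)T₄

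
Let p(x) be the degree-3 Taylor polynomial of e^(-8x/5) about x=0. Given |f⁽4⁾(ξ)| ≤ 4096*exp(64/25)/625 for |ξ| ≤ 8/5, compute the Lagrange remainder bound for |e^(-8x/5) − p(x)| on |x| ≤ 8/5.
2097152*exp(64/25)/1171875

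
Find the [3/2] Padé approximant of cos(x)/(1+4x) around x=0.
(187*x**3/93 - 187*x**2/372 - 4*x + 1)/(1 - 5953*x**2/372)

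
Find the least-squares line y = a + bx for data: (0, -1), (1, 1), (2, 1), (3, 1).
a = -2/5, b = 3/5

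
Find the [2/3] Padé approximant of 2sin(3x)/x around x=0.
(6 - 63*x**2/10)/(9*x**2/20 + 1)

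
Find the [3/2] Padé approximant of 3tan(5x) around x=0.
(-25*x**3 + 15*x)/(1 - 10*x**2)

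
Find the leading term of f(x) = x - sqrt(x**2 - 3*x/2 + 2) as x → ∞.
3/4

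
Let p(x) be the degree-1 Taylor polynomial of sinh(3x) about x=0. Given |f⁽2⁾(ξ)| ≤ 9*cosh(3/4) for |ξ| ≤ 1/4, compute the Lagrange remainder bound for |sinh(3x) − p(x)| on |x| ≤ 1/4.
9*cosh(3/4)/32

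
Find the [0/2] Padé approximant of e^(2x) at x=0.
1/(2*x**2 - 2*x + 1)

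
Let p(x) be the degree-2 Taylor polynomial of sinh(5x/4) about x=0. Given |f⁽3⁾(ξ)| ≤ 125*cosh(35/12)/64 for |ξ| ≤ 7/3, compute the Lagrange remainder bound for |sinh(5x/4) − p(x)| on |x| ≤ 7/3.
42875*cosh(35/12)/10368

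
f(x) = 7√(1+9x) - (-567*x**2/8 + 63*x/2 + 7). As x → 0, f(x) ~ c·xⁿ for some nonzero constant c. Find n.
3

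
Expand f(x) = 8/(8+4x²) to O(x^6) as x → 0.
1 - x**2/2 + x**4/4 + O(x**6)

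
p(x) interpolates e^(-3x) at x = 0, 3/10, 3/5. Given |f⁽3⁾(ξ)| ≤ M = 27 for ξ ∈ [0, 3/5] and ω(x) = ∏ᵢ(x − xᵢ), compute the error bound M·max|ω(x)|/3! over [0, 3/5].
27*sqrt(3)/1000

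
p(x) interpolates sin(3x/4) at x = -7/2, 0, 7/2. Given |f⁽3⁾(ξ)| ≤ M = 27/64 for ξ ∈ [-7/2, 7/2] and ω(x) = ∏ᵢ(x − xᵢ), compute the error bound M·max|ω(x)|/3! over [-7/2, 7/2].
343*sqrt(3)/512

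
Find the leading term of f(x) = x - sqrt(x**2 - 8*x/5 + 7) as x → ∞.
4/5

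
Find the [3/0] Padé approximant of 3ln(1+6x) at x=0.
18*x*(12*x**2 - 3*x + 1)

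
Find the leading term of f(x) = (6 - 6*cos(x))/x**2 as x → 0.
3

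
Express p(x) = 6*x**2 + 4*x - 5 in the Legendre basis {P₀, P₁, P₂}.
(-3)P₀ + (4)P₁ + (4)P₂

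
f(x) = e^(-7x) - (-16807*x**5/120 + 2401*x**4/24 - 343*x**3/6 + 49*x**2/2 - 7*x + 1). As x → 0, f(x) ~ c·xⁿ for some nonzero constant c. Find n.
6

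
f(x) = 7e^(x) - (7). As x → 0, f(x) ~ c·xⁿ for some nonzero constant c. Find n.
1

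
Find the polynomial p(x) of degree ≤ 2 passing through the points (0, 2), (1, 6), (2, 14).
2*x**2 + 2*x + 2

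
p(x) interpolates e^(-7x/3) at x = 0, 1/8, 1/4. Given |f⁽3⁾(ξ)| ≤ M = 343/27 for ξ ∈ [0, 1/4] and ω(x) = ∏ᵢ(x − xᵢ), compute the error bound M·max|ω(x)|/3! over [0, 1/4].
343*sqrt(3)/373248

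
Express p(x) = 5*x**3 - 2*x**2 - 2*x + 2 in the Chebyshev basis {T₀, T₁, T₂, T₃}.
T₀ + (7/4)T₁ - T₂ + (5/4)T₃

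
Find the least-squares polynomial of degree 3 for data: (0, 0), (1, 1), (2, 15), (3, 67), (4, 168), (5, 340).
13/63 + (-781/378)x + (-239/252)x² + (323/108)x³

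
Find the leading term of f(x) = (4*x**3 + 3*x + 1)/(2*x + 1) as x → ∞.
2*x**2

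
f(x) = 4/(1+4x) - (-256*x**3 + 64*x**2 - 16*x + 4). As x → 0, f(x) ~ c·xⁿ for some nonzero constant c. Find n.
4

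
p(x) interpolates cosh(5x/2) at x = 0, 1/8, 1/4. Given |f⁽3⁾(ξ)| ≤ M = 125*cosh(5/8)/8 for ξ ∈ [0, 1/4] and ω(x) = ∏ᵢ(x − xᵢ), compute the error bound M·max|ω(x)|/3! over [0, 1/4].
125*sqrt(3)*cosh(5/8)/110592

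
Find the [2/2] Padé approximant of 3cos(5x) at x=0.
(3 - 125*x**2/4)/(25*x**2/12 + 1)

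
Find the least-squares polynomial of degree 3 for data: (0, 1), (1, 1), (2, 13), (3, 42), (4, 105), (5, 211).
7/9 + (64/189)x + (-151/126)x² + (103/54)x³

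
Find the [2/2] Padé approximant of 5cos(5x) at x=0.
(5 - 625*x**2/12)/(25*x**2/12 + 1)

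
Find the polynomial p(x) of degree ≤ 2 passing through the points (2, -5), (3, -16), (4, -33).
-3*x**2 + 4*x - 1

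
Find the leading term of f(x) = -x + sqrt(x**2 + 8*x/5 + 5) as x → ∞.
4/5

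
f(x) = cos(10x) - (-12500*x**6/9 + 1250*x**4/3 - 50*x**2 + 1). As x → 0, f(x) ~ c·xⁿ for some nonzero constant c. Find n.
8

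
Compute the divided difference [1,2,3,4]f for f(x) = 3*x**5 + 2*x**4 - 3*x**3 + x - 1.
212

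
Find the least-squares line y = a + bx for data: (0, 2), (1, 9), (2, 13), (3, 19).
a = 5/2, b = 11/2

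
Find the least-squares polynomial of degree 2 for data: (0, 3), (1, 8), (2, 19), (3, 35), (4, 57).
104/35 + (33/14)x + (39/14)x²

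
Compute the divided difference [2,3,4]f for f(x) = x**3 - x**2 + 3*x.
8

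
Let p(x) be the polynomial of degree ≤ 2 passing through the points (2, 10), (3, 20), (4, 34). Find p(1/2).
5/2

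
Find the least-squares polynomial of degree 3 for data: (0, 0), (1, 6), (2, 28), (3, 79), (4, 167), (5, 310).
-5/42 + (653/252)x + (73/42)x² + (73/36)x³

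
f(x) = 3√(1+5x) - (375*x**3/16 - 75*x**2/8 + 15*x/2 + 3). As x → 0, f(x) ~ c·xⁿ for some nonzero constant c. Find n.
4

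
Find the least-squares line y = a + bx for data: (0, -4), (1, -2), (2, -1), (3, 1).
a = -39/10, b = 8/5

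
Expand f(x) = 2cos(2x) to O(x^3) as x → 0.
2 - 4*x**2 + O(x**3)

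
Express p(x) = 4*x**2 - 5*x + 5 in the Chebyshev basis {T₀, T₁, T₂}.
(7)T₀ + (-5)T₁ + (2)T₂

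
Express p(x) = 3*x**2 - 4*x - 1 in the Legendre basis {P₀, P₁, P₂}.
(-4)P₁ + (2)P₂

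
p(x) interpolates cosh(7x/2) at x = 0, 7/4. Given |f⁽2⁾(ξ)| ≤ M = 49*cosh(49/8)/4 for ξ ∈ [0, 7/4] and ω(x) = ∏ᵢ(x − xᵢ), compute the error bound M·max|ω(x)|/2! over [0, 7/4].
2401*cosh(49/8)/512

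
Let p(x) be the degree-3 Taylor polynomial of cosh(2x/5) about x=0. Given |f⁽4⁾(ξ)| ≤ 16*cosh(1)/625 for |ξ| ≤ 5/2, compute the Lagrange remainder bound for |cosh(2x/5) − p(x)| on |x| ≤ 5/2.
cosh(1)/24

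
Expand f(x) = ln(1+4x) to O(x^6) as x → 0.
4*x - 8*x**2 + 64*x**3/3 - 64*x**4 + 1024*x**5/5 + O(x**6)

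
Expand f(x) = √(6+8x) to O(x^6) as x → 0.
sqrt(6) + 2*sqrt(6)*x/3 - 2*sqrt(6)*x**2/9 + 4*sqrt(6)*x**3/27 - 10*sqrt(6)*x**4/81 + 28*sqrt(6)*x**5/243 + O(x**6)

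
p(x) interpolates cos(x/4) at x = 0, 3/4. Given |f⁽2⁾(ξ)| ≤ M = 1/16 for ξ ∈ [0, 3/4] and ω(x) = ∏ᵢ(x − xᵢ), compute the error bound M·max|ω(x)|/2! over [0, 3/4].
9/2048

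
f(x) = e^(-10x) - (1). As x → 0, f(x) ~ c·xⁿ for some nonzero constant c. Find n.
1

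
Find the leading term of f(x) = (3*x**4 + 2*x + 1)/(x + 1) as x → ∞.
3*x**3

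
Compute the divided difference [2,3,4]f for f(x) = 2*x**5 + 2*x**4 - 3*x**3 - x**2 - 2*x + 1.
652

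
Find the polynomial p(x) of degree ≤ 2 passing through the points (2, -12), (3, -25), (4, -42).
-2*x**2 - 3*x + 2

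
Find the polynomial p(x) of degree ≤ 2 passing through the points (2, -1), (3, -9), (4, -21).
-2*x**2 + 2*x + 3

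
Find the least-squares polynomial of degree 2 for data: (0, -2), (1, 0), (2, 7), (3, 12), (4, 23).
-74/35 + (57/35)x + (8/7)x²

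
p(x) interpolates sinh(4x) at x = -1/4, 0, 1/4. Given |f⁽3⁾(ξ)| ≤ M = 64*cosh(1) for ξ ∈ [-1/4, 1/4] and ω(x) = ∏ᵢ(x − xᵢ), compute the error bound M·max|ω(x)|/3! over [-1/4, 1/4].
sqrt(3)*cosh(1)/27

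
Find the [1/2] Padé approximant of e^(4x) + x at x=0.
(167*x/51 + 1)/(32*x**2/51 - 88*x/51 + 1)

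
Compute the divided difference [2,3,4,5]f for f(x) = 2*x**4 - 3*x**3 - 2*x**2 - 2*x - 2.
25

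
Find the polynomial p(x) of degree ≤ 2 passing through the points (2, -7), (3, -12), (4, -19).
-x**2 - 3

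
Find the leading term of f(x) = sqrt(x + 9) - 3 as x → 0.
x/6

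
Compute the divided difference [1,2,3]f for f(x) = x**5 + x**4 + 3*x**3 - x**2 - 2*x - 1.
132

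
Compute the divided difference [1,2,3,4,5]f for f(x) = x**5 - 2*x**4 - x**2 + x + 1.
13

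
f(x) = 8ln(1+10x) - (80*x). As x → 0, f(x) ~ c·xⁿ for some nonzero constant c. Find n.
2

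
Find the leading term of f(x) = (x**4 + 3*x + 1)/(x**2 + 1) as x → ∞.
x**2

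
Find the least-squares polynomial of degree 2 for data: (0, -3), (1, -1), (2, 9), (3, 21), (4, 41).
-111/35 + (1/7)x + (19/7)x²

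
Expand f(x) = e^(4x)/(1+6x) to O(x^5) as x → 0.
1 - 2*x + 20*x**2 - 328*x**3/3 + 2000*x**4/3 + O(x**5)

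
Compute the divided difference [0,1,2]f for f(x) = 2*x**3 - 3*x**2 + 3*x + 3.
3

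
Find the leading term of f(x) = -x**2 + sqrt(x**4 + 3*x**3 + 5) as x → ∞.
3*x/2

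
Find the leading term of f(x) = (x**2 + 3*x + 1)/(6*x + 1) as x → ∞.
x/6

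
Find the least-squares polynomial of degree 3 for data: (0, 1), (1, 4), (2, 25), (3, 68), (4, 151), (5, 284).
44/63 + (463/378)x + (74/63)x² + (107/54)x³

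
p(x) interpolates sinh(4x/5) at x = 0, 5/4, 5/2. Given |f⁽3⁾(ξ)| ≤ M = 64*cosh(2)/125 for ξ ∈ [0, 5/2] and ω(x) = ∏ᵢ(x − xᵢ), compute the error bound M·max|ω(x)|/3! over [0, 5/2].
sqrt(3)*cosh(2)/27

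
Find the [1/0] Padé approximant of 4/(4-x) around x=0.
x/4 + 1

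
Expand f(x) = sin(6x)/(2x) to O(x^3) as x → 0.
3 - 18*x**2 + O(x**3)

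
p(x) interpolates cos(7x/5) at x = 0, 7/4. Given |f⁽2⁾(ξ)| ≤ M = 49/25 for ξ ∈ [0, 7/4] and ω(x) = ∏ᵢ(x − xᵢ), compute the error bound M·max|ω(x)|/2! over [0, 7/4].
2401/3200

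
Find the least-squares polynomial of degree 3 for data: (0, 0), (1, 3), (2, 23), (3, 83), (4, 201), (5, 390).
5/14 + (-71/28)x + (31/28)x² + (3)x³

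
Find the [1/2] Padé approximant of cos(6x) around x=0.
1/(18*x**2 + 1)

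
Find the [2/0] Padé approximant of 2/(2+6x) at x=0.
9*x**2 - 3*x + 1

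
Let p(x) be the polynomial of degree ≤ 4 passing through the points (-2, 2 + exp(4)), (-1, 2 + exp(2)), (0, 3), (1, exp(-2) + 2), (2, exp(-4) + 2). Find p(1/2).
(-5 + 60*exp(2) + (-20*exp(2) + 3*exp(4) + 346)*exp(4))*exp(-4)/128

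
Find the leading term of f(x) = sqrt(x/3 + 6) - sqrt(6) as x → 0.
sqrt(6)*x/36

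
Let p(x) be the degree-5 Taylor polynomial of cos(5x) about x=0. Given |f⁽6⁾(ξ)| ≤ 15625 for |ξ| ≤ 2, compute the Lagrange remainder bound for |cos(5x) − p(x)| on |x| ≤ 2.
12500/9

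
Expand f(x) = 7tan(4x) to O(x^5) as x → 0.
28*x + 448*x**3/3 + O(x**5)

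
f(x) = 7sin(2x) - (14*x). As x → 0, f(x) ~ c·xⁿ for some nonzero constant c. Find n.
3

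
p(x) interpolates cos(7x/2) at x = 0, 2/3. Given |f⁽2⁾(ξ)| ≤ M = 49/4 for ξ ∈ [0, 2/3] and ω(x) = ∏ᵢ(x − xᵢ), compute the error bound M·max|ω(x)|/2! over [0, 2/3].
49/72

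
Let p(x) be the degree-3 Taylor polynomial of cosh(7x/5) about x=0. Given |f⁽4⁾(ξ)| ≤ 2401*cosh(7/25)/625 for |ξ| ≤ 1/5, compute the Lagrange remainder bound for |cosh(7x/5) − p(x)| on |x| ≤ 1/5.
2401*cosh(7/25)/9375000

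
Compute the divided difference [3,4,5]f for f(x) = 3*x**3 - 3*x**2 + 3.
33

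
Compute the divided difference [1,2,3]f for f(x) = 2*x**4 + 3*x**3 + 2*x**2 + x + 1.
70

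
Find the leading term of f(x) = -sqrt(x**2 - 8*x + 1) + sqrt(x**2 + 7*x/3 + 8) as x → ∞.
31/6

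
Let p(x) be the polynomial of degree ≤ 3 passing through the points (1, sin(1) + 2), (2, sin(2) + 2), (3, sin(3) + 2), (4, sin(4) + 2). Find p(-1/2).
-189*sin(2)/16 + 135*sin(3)/16 - 35*sin(4)/16 + 2 + 105*sin(1)/16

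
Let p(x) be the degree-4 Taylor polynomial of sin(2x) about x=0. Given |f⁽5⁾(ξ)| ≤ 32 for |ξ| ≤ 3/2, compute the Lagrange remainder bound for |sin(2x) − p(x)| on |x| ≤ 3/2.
81/40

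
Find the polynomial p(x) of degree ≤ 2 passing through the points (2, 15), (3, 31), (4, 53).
3*x**2 + x + 1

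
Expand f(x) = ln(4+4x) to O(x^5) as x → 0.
log(4) + x - x**2/2 + x**3/3 - x**4/4 + O(x**5)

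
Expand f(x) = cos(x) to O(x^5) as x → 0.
1 - x**2/2 + x**4/24 + O(x**5)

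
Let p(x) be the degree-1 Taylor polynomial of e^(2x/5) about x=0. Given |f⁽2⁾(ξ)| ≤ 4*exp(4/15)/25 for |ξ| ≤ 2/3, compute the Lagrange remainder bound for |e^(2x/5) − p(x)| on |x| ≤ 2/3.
8*exp(4/15)/225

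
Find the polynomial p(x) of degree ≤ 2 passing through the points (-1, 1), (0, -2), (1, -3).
x**2 - 2*x - 2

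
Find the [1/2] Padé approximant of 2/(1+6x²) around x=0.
2/(6*x**2 + 1)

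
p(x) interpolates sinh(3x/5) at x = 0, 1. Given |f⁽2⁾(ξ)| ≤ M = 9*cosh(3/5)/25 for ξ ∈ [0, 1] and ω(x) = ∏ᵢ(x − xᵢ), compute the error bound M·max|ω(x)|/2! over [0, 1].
9*cosh(3/5)/200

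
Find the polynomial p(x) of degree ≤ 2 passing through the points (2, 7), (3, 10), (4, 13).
3*x + 1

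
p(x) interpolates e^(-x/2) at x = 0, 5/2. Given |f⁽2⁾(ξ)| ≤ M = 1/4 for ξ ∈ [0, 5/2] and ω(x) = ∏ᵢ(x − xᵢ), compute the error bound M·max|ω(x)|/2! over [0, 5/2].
25/128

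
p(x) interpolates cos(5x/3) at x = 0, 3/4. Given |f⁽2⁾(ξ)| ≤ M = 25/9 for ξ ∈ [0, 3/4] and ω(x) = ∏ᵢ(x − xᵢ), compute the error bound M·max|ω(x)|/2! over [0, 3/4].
25/128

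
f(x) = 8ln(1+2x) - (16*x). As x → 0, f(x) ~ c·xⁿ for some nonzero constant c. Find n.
2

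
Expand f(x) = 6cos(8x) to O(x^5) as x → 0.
6 - 192*x**2 + 1024*x**4 + O(x**5)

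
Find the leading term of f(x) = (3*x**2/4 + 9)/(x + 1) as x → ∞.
3*x/4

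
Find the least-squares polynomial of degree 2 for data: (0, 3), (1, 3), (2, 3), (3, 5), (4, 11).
17/5 + (-11/5)x + x²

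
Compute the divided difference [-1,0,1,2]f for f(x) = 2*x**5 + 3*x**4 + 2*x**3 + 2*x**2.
18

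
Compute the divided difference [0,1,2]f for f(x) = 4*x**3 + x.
12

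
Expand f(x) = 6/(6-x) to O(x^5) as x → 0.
1 + x/6 + x**2/36 + x**3/216 + x**4/1296 + O(x**5)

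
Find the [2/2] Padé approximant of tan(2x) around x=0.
2*x/(1 - 4*x**2/3)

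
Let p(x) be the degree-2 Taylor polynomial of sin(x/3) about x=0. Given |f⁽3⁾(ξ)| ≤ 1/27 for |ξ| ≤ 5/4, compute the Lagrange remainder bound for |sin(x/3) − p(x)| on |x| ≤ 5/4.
125/10368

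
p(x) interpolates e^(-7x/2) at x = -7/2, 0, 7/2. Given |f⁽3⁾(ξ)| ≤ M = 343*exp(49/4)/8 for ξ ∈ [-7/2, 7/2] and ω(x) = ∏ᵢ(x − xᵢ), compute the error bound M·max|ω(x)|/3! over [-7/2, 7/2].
117649*sqrt(3)*exp(49/4)/1728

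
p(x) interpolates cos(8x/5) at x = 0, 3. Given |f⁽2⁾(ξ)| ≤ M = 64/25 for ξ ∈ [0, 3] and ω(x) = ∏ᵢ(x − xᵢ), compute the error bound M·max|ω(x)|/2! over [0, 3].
72/25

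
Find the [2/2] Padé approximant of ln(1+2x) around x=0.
2*x*(x + 1)/(2*x**2/3 + 2*x + 1)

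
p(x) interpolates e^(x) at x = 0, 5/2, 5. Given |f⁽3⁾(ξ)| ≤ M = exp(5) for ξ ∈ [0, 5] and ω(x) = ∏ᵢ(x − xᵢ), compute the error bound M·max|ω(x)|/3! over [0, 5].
125*sqrt(3)*exp(5)/216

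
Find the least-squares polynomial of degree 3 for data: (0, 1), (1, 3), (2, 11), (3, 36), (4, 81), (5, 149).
83/63 + (-418/189)x + (253/126)x² + (47/54)x³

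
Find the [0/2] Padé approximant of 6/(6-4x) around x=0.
1/(1 - 2*x/3)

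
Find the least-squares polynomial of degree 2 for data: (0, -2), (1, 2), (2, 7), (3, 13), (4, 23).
-61/35 + (167/70)x + (13/14)x²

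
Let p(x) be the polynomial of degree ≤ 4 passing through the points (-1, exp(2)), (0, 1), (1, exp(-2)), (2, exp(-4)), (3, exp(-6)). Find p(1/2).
(-20*exp(2) + 3 + 90*exp(4) + 5*(12 - exp(2))*exp(6))*exp(-6)/128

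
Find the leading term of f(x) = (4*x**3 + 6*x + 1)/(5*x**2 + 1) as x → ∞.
4*x/5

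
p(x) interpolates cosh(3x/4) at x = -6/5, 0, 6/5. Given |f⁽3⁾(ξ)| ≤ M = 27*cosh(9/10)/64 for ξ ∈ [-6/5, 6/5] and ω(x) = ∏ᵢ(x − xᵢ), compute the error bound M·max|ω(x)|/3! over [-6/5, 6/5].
27*sqrt(3)*cosh(9/10)/1000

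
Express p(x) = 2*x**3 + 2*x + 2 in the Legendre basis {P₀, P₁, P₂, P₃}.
(2)P₀ + (16/5)P₁ + (4/5)P₃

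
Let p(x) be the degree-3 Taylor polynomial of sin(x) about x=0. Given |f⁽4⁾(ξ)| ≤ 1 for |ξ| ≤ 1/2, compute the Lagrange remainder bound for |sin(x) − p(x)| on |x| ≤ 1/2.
1/384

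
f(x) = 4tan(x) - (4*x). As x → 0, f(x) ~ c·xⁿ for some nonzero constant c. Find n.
3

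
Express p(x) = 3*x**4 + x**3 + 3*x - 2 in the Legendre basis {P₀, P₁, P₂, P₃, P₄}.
(-7/5)P₀ + (18/5)P₁ + (12/7)P₂ + (2/5)P₃ + (24/35)P₄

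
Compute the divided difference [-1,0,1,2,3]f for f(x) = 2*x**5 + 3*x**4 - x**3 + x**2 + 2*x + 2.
13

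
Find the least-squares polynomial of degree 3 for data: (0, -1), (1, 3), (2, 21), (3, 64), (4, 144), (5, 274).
-15/14 + (45/28)x + (19/28)x² + (2)x³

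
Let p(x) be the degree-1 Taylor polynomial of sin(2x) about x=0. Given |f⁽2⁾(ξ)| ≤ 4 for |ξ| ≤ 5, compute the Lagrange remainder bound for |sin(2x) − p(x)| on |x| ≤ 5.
50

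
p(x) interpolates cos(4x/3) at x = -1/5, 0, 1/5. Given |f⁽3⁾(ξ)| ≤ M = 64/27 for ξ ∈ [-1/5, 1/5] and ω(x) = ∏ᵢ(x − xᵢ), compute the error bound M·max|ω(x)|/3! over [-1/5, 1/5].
64*sqrt(3)/91125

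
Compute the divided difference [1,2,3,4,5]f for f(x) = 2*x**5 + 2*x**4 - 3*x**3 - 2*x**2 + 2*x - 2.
32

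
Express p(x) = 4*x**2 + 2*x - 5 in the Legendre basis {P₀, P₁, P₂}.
(-11/3)P₀ + (2)P₁ + (8/3)P₂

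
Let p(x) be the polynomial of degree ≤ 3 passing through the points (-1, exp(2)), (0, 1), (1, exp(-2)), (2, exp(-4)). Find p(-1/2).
(-5*exp(2) + 1 + 5*(3 + exp(2))*exp(4))*exp(-4)/16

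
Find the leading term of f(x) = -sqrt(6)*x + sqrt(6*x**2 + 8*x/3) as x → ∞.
2*sqrt(6)/9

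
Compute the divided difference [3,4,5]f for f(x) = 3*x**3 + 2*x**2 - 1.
38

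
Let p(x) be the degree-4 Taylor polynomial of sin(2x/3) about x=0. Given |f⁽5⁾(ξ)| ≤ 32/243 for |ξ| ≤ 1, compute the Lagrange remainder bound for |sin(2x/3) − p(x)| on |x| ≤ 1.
4/3645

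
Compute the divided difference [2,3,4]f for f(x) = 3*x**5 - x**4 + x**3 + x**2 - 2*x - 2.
810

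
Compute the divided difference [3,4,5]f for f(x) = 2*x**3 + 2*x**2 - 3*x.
26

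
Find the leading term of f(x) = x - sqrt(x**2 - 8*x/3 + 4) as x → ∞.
4/3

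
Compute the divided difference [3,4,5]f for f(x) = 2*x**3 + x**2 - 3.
25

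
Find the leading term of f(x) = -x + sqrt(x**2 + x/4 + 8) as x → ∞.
1/8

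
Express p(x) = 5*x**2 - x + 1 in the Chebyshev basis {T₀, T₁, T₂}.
(7/2)T₀ - T₁ + (5/2)T₂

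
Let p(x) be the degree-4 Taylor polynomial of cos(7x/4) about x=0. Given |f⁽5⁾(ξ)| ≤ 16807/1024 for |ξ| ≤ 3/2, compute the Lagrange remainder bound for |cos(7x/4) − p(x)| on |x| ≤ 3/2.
1361367/1310720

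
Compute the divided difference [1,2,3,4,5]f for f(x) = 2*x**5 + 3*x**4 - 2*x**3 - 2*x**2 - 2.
33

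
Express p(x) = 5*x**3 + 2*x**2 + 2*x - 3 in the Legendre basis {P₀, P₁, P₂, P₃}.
(-7/3)P₀ + (5)P₁ + (4/3)P₂ + (2)P₃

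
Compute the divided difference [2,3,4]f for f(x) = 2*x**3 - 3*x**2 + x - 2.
15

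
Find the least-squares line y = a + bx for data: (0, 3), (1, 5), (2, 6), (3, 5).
a = 37/10, b = 7/10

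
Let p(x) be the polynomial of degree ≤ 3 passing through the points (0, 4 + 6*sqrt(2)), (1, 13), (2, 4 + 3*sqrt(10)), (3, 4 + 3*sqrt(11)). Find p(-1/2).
-251/16 - 15*sqrt(11)/16 + 63*sqrt(10)/16 + 105*sqrt(2)/8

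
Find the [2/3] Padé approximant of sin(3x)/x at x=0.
(3 - 63*x**2/20)/(9*x**2/20 + 1)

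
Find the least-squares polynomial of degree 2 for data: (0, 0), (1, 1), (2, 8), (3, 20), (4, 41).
8/35 + (-193/70)x + (45/14)x²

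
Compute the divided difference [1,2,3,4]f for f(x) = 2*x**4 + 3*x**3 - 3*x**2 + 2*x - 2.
23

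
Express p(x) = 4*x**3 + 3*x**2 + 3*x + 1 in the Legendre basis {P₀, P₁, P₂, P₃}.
(2)P₀ + (27/5)P₁ + (2)P₂ + (8/5)P₃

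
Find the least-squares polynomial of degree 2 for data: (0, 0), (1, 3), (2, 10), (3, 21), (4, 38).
6/35 + (9/35)x + (16/7)x²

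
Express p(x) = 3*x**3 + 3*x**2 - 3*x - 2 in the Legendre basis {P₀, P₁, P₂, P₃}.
-P₀ + (-6/5)P₁ + (2)P₂ + (6/5)P₃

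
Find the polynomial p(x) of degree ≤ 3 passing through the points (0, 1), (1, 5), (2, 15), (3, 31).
3*x**2 + x + 1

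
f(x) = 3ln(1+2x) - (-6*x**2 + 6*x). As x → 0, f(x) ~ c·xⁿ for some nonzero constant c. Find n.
3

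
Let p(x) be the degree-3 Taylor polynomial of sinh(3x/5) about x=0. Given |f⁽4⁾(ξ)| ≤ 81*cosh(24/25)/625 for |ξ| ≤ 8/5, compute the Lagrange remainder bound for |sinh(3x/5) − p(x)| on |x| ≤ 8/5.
13824*cosh(24/25)/390625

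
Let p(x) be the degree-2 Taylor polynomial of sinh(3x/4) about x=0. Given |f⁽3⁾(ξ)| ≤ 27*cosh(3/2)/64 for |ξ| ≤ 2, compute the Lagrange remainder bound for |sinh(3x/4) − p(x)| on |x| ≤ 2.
9*cosh(3/2)/16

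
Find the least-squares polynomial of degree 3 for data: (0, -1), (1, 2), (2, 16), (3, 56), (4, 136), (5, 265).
-101/126 + (179/756)x + (-37/252)x² + (58/27)x³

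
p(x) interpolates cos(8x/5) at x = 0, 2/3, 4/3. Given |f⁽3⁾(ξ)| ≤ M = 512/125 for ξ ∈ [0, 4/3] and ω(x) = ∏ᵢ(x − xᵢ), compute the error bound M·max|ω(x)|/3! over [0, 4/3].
4096*sqrt(3)/91125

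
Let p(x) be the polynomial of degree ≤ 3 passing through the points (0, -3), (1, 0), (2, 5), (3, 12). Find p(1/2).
-7/4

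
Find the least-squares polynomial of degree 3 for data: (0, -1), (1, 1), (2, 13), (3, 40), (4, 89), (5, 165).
-64/63 + (-293/378)x + (17/9)x² + (53/54)x³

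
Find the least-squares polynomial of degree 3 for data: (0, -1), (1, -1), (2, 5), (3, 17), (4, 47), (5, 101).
-9/7 + (7/3)x + (-31/14)x² + (7/6)x³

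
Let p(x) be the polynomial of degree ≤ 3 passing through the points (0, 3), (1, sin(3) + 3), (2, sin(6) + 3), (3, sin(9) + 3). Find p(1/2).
sin(9)/16 - 5*sin(6)/16 + 15*sin(3)/16 + 3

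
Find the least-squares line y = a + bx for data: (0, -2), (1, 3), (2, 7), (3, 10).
a = -3/2, b = 4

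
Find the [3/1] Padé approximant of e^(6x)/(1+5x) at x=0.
(1746*x**3/29 + 576*x**2/29 + 228*x/29 + 1)/(199*x/29 + 1)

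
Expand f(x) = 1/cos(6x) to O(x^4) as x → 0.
1 + 18*x**2 + O(x**4)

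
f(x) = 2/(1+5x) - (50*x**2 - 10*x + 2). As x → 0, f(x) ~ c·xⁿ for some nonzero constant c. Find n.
3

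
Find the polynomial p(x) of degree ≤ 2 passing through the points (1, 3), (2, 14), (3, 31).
3*x**2 + 2*x - 2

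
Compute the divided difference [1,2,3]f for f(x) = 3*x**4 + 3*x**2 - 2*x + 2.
78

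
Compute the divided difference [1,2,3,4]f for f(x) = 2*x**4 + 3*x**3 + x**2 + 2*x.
23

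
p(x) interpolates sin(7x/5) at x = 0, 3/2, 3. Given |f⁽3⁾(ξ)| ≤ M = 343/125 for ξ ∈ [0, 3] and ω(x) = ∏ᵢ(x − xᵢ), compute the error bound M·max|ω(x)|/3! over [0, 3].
343*sqrt(3)/1000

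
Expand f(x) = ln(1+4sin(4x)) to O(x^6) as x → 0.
16*x - 128*x**2 + 3968*x**3/3 - 47104*x**4/3 + 596480*x**5/3 + O(x**6)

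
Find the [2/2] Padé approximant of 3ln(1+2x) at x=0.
6*x*(x + 1)/(2*x**2/3 + 2*x + 1)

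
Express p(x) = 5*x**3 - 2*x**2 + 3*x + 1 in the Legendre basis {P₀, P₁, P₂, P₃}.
(1/3)P₀ + (6)P₁ + (-4/3)P₂ + (2)P₃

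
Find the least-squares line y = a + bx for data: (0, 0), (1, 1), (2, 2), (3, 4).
a = -1/5, b = 13/10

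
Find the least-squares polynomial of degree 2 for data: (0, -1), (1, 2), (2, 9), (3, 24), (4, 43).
-31/35 + (-3/7)x + (20/7)x²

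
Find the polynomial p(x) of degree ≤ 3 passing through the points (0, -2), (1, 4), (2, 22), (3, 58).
x**3 + 3*x**2 + 2*x - 2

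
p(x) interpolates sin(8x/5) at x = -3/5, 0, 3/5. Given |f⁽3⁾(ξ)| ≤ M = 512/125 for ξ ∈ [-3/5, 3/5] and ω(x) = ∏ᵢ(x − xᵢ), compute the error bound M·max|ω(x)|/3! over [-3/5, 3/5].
512*sqrt(3)/15625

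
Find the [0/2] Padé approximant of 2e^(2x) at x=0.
2/(2*x**2 - 2*x + 1)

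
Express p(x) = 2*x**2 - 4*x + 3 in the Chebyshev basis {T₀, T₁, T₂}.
(4)T₀ + (-4)T₁ + T₂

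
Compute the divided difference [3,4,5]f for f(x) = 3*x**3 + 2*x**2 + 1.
38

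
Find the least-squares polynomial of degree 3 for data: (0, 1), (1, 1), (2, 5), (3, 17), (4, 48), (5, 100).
127/126 + (473/756)x + (-409/252)x² + (59/54)x³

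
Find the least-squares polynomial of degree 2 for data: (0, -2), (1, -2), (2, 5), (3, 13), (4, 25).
-17/7 + (-17/70)x + (25/14)x²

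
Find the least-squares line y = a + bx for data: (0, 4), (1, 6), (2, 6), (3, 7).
a = 22/5, b = 9/10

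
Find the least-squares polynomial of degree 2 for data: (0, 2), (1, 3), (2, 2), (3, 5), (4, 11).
13/5 + (-2)x + x²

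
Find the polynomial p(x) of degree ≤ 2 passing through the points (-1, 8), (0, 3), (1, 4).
3*x**2 - 2*x + 3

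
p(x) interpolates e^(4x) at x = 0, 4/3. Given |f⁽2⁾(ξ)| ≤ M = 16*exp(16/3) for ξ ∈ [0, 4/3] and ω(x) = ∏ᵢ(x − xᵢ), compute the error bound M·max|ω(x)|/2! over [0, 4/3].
32*exp(16/3)/9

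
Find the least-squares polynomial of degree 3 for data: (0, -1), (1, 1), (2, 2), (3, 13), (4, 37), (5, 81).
-17/21 + (47/18)x + (-53/21)x² + (19/18)x³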